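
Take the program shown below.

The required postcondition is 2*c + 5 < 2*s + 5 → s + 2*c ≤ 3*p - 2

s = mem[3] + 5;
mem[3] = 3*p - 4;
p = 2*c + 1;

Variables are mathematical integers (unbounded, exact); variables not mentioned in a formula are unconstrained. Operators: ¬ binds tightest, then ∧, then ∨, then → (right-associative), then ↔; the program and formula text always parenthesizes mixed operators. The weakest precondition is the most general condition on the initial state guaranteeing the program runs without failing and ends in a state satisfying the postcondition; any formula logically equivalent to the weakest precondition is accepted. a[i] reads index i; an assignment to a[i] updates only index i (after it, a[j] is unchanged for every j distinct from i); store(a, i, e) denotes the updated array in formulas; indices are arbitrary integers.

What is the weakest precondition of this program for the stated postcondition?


Working backward. After the program, the postcondition 2*c + 5 < 2*s + 5 → s + 2*c ≤ 3*p - 2 must hold; in canonical form it is 2*c < 2*s → 2*c + s ≤ 3*p - 2.
Before p := 2*c + 1: 2*c < 2*s → s ≤ 4*c + 1
Before mem[3] := 3*p - 4: 2*c < 2*s → s ≤ 4*c + 1
Before s := mem[3] + 5: 2*c < 2*mem[3] + 10 → mem[3] ≤ 4*c - 4
Answer: WP = 2*c < 2*mem[3] + 10 → mem[3] ≤ 4*c - 4


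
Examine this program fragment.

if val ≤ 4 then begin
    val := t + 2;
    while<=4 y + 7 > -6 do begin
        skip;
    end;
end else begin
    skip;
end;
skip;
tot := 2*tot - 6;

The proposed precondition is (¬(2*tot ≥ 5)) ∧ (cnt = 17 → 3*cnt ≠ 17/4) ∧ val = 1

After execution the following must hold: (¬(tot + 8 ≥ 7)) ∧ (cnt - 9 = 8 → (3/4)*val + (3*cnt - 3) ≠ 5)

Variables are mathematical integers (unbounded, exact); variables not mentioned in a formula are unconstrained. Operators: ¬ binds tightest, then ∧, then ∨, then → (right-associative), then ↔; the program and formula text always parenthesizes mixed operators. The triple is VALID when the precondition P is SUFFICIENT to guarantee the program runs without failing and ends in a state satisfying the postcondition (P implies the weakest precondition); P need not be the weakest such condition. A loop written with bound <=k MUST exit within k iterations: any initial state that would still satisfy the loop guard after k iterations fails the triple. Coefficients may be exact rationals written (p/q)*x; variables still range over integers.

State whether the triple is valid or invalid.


Working backward. After the program, the postcondition (¬(tot + 8 ≥ 7)) ∧ (cnt - 9 = 8 → (3/4)*val + (3*cnt - 3) ≠ 5) must hold; in canonical form it is (¬(tot ≥ -1)) ∧ (cnt = 17 → 3*cnt + (3/4)*val ≠ 8).
Before tot := 2*tot - 6: (¬(2*tot ≥ 5)) ∧ (cnt = 17 → 3*cnt + (3/4)*val ≠ 8)
Before skip: (¬(2*tot ≥ 5)) ∧ (cnt = 17 → 3*cnt + (3/4)*val ≠ 8)
Then branch requires (y > -13 → ((y > -13 → ((y > -13 → ((y > -13 → ((¬(y > -13)) ∧ (¬(2*tot ≥ 5)) ∧ (cnt = 17 → 3*cnt + (3/4)*t ≠ 13/2))) ∧ ((¬(y > -13)) → ((¬(2*tot ≥ 5)) ∧ (cnt = 17 → 3*cnt + (3/4)*t ≠ 13/2))))) ∧ ((¬(y > -13)) → ((¬(2*tot ≥ 5)) ∧ (cnt = 17 → 3*cnt + (3/4)*t ≠ 13/2))))) ∧ ((¬(y > -13)) → ((¬(2*tot ≥ 5)) ∧ (cnt = 17 → 3*cnt + (3/4)*t ≠ 13/2))))) ∧ ((¬(y > -13)) → ((¬(2*tot ≥ 5)) ∧ (cnt = 17 → 3*cnt + (3/4)*t ≠ 13/2))); else branch requires (¬(2*tot ≥ 5)) ∧ (cnt = 17 → 3*cnt + (3/4)*val ≠ 8).
Before the if: (val ≤ 4 → ((y > -13 → ((y > -13 → ((y > -13 → ((y > -13 → ((¬(y > -13)) ∧ (¬(2*tot ≥ 5)) ∧ (cnt = 17 → 3*cnt + (3/4)*t ≠ 13/2))) ∧ ((¬(y > -13)) → ((¬(2*tot ≥ 5)) ∧ (cnt = 17 → 3*cnt + (3/4)*t ≠ 13/2))))) ∧ ((¬(y > -13)) → ((¬(2*tot ≥ 5)) ∧ (cnt = 17 → 3*cnt + (3/4)*t ≠ 13/2))))) ∧ ((¬(y > -13)) → ((¬(2*tot ≥ 5)) ∧ (cnt = 17 → 3*cnt + (3/4)*t ≠ 13/2))))) ∧ ((¬(y > -13)) → ((¬(2*tot ≥ 5)) ∧ (cnt = 17 → 3*cnt + (3/4)*t ≠ 13/2))))) ∧ ((¬(val ≤ 4)) → ((¬(2*tot ≥ 5)) ∧ (cnt = 17 → 3*cnt + (3/4)*val ≠ 8)))
The weakest precondition is (val ≤ 4 → ((y > -13 → ((y > -13 → ((y > -13 → ((y > -13 → ((¬(y > -13)) ∧ (¬(2*tot ≥ 5)) ∧ (cnt = 17 → 3*cnt + (3/4)*t ≠ 13/2))) ∧ ((¬(y > -13)) → ((¬(2*tot ≥ 5)) ∧ (cnt = 17 → 3*cnt + (3/4)*t ≠ 13/2))))) ∧ ((¬(y > -13)) → ((¬(2*tot ≥ 5)) ∧ (cnt = 17 → 3*cnt + (3/4)*t ≠ 13/2))))) ∧ ((¬(y > -13)) → ((¬(2*tot ≥ 5)) ∧ (cnt = 17 → 3*cnt + (3/4)*t ≠ 13/2))))) ∧ ((¬(y > -13)) → ((¬(2*tot ≥ 5)) ∧ (cnt = 17 → 3*cnt + (3/4)*t ≠ 13/2))))) ∧ ((¬(val ≤ 4)) → ((¬(2*tot ≥ 5)) ∧ (cnt = 17 → 3*cnt + (3/4)*val ≠ 8))).
Check whether (¬(2*tot ≥ 5)) ∧ (cnt = 17 → 3*cnt ≠ 17/4) ∧ val = 1 implies it.
Countermodel: at the initial state cnt = 0, t = 0, tot = 2, val = 1, y = -12, the precondition holds but the weakest precondition fails.
Answer: invalid


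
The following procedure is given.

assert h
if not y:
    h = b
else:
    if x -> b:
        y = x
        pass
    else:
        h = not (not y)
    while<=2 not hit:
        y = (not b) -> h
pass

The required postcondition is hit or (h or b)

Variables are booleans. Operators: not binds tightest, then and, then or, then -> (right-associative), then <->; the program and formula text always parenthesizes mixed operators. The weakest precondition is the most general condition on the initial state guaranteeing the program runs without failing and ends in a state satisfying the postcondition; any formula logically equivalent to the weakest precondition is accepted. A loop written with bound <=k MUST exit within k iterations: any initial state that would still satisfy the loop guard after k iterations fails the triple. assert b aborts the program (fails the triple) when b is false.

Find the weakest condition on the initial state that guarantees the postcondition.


Working backward. After the program, the postcondition hit or (h or b) must hold; in canonical form it is hit or h or b.
Before skip: hit or h or b
Then branch requires hit or b; else branch requires ((x -> b) -> (((not hit) -> (((not hit) -> (hit and (hit or h or b))) and (hit -> (hit or h or b)))) and (hit -> (hit or h or b)))) and ((not (x -> b)) -> (((not hit) -> (((not hit) -> (hit and (hit or y or b))) and (hit -> (hit or y or b)))) and (hit -> (hit or y or b)))).
Before the if: ((not y) -> (hit or b)) and (y -> (((x -> b) -> (((not hit) -> (((not hit) -> (hit and (hit or h or b))) and (hit -> (hit or h or b)))) and (hit -> (hit or h or b)))) and ((not (x -> b)) -> (((not hit) -> (((not hit) -> (hit and (hit or y or b))) and (hit -> (hit or y or b)))) and (hit -> (hit or y or b))))))
Before assert h: h and ((not y) -> (hit or b)) and (y -> (((x -> b) -> (((not hit) -> (((not hit) -> (hit and (hit or h or b))) and (hit -> (hit or h or b)))) and (hit -> (hit or h or b)))) and ((not (x -> b)) -> (((not hit) -> (((not hit) -> (hit and (hit or y or b))) and (hit -> (hit or y or b)))) and (hit -> (hit or y or b))))))
Answer: WP = h and ((not y) -> (hit or b)) and (y -> (((x -> b) -> (((not hit) -> (((not hit) -> (hit and (hit or h or b))) and (hit -> (hit or h or b)))) and (hit -> (hit or h or b)))) and ((not (x -> b)) -> (((not hit) -> (((not hit) -> (hit and (hit or y or b))) and (hit -> (hit or y or b)))) and (hit -> (hit or y or b))))))


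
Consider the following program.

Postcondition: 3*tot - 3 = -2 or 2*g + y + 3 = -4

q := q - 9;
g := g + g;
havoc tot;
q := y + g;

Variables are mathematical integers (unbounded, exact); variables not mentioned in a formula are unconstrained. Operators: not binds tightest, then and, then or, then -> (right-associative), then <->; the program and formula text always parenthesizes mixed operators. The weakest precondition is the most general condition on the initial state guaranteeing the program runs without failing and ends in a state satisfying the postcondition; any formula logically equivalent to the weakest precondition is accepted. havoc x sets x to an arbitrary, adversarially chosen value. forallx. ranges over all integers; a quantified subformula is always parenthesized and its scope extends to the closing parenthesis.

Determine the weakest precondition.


Working backward. After the program, the postcondition 3*tot - 3 = -2 or 2*g + y + 3 = -4 must hold; in canonical form it is 3*tot = 1 or 2*g + y = -7.
Before q := y + g: 3*tot = 1 or 2*g + y = -7
Before havoc tot: forall tot_1. (3*tot_1 = 1 or 2*g + y = -7)
Before g := g + g: forall tot_1. (3*tot_1 = 1 or 4*g + y = -7)
Before q := q - 9: forall tot_1. (3*tot_1 = 1 or 4*g + y = -7)
Answer: WP = forall tot_1. (3*tot_1 = 1 or 4*g + y = -7)


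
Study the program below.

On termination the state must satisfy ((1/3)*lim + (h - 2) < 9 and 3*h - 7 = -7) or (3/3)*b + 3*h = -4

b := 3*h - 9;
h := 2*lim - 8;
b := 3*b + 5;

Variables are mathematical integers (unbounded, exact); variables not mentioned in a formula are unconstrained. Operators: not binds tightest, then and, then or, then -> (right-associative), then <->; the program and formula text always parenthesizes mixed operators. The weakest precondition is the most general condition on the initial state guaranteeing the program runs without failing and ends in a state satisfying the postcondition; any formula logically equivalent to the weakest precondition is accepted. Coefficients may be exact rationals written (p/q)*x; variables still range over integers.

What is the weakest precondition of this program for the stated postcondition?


Working backward. After the program, the postcondition ((1/3)*lim + (h - 2) < 9 and 3*h - 7 = -7) or (3/3)*b + 3*h = -4 must hold; in canonical form it is (h + (1/3)*lim < 11 and 3*h = 0) or b + 3*h = -4.
Before b := 3*b + 5: (h + (1/3)*lim < 11 and 3*h = 0) or 3*b + 3*h = -9
Before h := 2*lim - 8: ((7/3)*lim < 19 and 6*lim = 24) or 3*b + 6*lim = 15
Before b := 3*h - 9: ((7/3)*lim < 19 and 6*lim = 24) or 9*h + 6*lim = 42
Answer: WP = ((7/3)*lim < 19 and 6*lim = 24) or 9*h + 6*lim = 42


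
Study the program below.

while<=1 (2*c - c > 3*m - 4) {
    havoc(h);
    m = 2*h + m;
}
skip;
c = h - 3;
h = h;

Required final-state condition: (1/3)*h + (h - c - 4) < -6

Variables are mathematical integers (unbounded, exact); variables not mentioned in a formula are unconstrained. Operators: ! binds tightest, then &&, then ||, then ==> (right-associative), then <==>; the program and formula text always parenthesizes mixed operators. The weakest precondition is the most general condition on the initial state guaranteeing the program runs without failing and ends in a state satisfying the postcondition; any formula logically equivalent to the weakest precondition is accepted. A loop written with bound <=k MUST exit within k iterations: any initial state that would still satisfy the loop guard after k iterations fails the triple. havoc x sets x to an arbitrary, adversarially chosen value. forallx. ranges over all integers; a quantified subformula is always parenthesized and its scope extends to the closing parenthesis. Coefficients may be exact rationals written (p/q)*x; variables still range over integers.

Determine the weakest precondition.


Working backward. After the program, the postcondition (1/3)*h + (h - c - 4) < -6 must hold; in canonical form it is (4/3)*h < c - 2.
Before h := h: (4/3)*h < c - 2
Before c := h - 3: (1/3)*h < -5
Before skip: (1/3)*h < -5
Before the loop (bound <=1), unroll the exhaustion recursion (WP_0 = exit-now case; WP_j = one more guarded iteration, up to j = 1):
  WP_0: (!(c > 3*m - 4)) && (1/3)*h < -5
  WP_1: (c > 3*m - 4 ==> (forall h_1. ((!(c > 6*h_1 + 3*m - 4)) && (1/3)*h_1 < -5))) && ((!(c > 3*m - 4)) ==> (1/3)*h < -5)
So before the loop: (c > 3*m - 4 ==> (forall h_1. ((!(c > 6*h_1 + 3*m - 4)) && (1/3)*h_1 < -5))) && ((!(c > 3*m - 4)) ==> (1/3)*h < -5)
Answer: WP = (c > 3*m - 4 ==> (forall h_1. ((!(c > 6*h_1 + 3*m - 4)) && (1/3)*h_1 < -5))) && ((!(c > 3*m - 4)) ==> (1/3)*h < -5)


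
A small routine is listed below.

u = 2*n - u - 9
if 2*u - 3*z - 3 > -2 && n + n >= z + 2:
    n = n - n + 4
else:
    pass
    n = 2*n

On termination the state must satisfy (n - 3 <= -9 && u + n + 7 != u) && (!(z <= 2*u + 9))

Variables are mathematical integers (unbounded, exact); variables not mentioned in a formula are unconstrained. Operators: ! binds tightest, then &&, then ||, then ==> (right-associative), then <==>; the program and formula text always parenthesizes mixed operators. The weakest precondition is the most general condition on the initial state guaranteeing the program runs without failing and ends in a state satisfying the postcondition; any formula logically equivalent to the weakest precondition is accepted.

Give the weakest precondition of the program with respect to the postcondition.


Working backward. After the program, the postcondition (n - 3 <= -9 && u + n + 7 != u) && (!(z <= 2*u + 9)) must hold; in canonical form it is n <= -6 && n != -7 && (!(z <= 2*u + 9)).
Then branch requires false; else branch requires 2*n <= -6 && 2*n != -7 && (!(z <= 2*u + 9)).
Before the if: (!(2*u > 3*z + 1 && 2*n >= z + 2)) && ((!(2*u > 3*z + 1 && 2*n >= z + 2)) ==> (2*n <= -6 && 2*n != -7 && (!(z <= 2*u + 9))))
Before u := 2*n - u - 9: (!(4*n > 2*u + 3*z + 19 && 2*n >= z + 2)) && ((!(4*n > 2*u + 3*z + 19 && 2*n >= z + 2)) ==> (2*n <= -6 && 2*n != -7 && (!(2*u + z <= 4*n - 9))))
Answer: WP = (!(4*n > 2*u + 3*z + 19 && 2*n >= z + 2)) && ((!(4*n > 2*u + 3*z + 19 && 2*n >= z + 2)) ==> (2*n <= -6 && 2*n != -7 && (!(2*u + z <= 4*n - 9))))


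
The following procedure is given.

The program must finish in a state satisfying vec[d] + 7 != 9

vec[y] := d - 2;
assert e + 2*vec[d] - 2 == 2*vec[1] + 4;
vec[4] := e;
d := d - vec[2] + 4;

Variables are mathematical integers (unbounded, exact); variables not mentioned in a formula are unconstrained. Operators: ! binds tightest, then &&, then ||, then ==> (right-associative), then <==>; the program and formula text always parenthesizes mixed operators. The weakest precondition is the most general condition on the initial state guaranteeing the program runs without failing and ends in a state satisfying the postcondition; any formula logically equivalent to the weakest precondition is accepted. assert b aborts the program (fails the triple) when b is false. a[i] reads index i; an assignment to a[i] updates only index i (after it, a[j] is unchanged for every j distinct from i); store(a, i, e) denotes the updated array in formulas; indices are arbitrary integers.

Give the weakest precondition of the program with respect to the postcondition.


Working backward. After the program, the postcondition vec[d] + 7 != 9 must hold; in canonical form it is vec[d] != 2.
Before d := d - vec[2] + 4: vec[-vec[2] + d + 4] != 2
Before vec[4] := e: store(vec, 4, e)[-vec[2] + d + 4] != 2
Before assert e + 2*vec[d] - 2 == 2*vec[1] + 4: 2*vec[d] + e == 2*vec[1] + 6 && store(vec, 4, e)[-vec[2] + d + 4] != 2
Before vec[y] := d - 2: 2*store(vec, y, d - 2)[d] + e == 2*store(vec, y, d - 2)[1] + 6 && store(store(vec, y, d - 2), 4, e)[-store(vec, y, d - 2)[2] + d + 4] != 2
Answer: WP = 2*store(vec, y, d - 2)[d] + e == 2*store(vec, y, d - 2)[1] + 6 && store(store(vec, y, d - 2), 4, e)[-store(vec, y, d - 2)[2] + d + 4] != 2


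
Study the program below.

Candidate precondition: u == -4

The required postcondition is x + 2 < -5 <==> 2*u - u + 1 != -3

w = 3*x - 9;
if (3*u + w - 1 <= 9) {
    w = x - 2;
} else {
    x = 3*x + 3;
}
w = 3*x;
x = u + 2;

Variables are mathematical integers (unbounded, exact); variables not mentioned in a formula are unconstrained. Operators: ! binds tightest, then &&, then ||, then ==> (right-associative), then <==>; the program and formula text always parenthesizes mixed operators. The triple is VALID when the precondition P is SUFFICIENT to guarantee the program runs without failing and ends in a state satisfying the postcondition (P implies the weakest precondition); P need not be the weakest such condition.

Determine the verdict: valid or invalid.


Working backward. After the program, the postcondition x + 2 < -5 <==> 2*u - u + 1 != -3 must hold; in canonical form it is x < -7 <==> u != -4.
Before x := u + 2: u < -9 <==> u != -4
Before w := 3*x: u < -9 <==> u != -4
Then branch requires u < -9 <==> u != -4; else branch requires u < -9 <==> u != -4.
Before the if: (3*u + w <= 10 ==> (u < -9 <==> u != -4)) && ((!(3*u + w <= 10)) ==> (u < -9 <==> u != -4))
Before w := 3*x - 9: (3*u + 3*x <= 19 ==> (u < -9 <==> u != -4)) && ((!(3*u + 3*x <= 19)) ==> (u < -9 <==> u != -4))
The weakest precondition is (3*u + 3*x <= 19 ==> (u < -9 <==> u != -4)) && ((!(3*u + 3*x <= 19)) ==> (u < -9 <==> u != -4)).
Check whether u == -4 implies it.
Every state satisfying the precondition satisfies the weakest precondition: the implication holds.
Answer: valid


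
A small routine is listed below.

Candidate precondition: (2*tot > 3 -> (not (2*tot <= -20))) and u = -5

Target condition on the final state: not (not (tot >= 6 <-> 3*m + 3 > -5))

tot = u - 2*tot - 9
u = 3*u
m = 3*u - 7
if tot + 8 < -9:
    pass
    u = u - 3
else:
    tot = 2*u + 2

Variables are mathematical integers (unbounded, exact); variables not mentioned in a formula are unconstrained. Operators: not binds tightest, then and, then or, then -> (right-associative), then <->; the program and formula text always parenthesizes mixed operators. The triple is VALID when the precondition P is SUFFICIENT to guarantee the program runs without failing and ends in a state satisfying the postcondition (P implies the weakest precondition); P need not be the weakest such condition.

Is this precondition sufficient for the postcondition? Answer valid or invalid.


Working backward. After the program, the postcondition not (not (tot >= 6 <-> 3*m + 3 > -5)) must hold; in canonical form it is tot >= 6 <-> 3*m > -8.
Then branch requires tot >= 6 <-> 3*m > -8; else branch requires 2*u >= 4 <-> 3*m > -8.
Before the if: (tot < -17 -> (tot >= 6 <-> 3*m > -8)) and ((not (tot < -17)) -> (2*u >= 4 <-> 3*m > -8))
Before m := 3*u - 7: (tot < -17 -> (tot >= 6 <-> 9*u > 13)) and ((not (tot < -17)) -> (2*u >= 4 <-> 9*u > 13))
Before u := 3*u: (tot < -17 -> (tot >= 6 <-> 27*u > 13)) and ((not (tot < -17)) -> (6*u >= 4 <-> 27*u > 13))
Before tot := u - 2*tot - 9: (u < 2*tot - 8 -> (u >= 2*tot + 15 <-> 27*u > 13)) and ((not (u < 2*tot - 8)) -> (6*u >= 4 <-> 27*u > 13))
The weakest precondition is (u < 2*tot - 8 -> (u >= 2*tot + 15 <-> 27*u > 13)) and ((not (u < 2*tot - 8)) -> (6*u >= 4 <-> 27*u > 13)).
Check whether (2*tot > 3 -> (not (2*tot <= -20))) and u = -5 implies it.
Every state satisfying the precondition satisfies the weakest precondition: the implication holds.
Answer: valid


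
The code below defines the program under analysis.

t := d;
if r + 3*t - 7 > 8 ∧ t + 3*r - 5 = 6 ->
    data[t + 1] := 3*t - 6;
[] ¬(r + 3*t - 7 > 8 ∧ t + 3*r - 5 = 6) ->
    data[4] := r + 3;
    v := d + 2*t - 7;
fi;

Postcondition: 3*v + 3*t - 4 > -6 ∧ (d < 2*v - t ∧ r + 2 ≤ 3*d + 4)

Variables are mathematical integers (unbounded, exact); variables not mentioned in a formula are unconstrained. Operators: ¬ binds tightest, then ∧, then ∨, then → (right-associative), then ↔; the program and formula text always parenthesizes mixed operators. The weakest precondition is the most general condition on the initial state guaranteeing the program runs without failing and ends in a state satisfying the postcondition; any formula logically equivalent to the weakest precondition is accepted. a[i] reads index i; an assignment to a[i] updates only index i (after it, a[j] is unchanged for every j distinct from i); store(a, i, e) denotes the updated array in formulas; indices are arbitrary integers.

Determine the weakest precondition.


Working backward. After the program, the postcondition 3*v + 3*t - 4 > -6 ∧ (d < 2*v - t ∧ r + 2 ≤ 3*d + 4) must hold; in canonical form it is 3*t + 3*v > -2 ∧ d + t < 2*v ∧ r ≤ 3*d + 2.
Then branch requires 3*t + 3*v > -2 ∧ d + t < 2*v ∧ r ≤ 3*d + 2; else branch requires 3*d + 9*t > 19 ∧ d + 3*t > 14 ∧ r ≤ 3*d + 2.
Before the if: ((r + 3*t > 15 ∧ 3*r + t = 11) → (3*t + 3*v > -2 ∧ d + t < 2*v ∧ r ≤ 3*d + 2)) ∧ ((¬(r + 3*t > 15 ∧ 3*r + t = 11)) → (3*d + 9*t > 19 ∧ d + 3*t > 14 ∧ r ≤ 3*d + 2))
Before t := d: ((3*d + r > 15 ∧ d + 3*r = 11) → (3*d + 3*v > -2 ∧ 2*d < 2*v ∧ r ≤ 3*d + 2)) ∧ ((¬(3*d + r > 15 ∧ d + 3*r = 11)) → (12*d > 19 ∧ 4*d > 14 ∧ r ≤ 3*d + 2))
Answer: WP = ((3*d + r > 15 ∧ d + 3*r = 11) → (3*d + 3*v > -2 ∧ 2*d < 2*v ∧ r ≤ 3*d + 2)) ∧ ((¬(3*d + r > 15 ∧ d + 3*r = 11)) → (12*d > 19 ∧ 4*d > 14 ∧ r ≤ 3*d + 2))


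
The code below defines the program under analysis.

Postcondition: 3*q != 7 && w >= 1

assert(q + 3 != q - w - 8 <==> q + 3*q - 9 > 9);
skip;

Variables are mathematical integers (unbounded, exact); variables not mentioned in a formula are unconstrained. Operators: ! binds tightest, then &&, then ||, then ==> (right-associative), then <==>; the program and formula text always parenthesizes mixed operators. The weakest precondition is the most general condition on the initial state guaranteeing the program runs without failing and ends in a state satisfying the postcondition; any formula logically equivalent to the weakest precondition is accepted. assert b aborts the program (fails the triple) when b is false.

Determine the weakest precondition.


Working backward. After the program, 3*q != 7 && w >= 1 must hold.
Before skip: 3*q != 7 && w >= 1
Before assert q + 3 != q - w - 8 <==> q + 3*q - 9 > 9: (w != -11 <==> 4*q > 18) && 3*q != 7 && w >= 1
Answer: WP = (w != -11 <==> 4*q > 18) && 3*q != 7 && w >= 1


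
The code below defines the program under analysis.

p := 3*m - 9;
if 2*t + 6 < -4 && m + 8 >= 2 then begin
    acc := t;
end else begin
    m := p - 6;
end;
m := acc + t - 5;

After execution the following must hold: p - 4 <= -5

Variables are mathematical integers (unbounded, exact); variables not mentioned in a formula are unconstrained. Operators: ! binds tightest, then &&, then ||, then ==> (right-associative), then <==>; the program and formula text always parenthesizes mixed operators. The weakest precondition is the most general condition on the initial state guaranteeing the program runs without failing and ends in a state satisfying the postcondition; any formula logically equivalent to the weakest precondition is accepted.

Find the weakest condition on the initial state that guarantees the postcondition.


Working backward. After the program, the postcondition p - 4 <= -5 must hold; in canonical form it is p <= -1.
Before m := acc + t - 5: p <= -1
Then branch requires p <= -1; else branch requires p <= -1.
Before the if: ((2*t < -10 && m >= -6) ==> p <= -1) && ((!(2*t < -10 && m >= -6)) ==> p <= -1)
Before p := 3*m - 9: ((2*t < -10 && m >= -6) ==> 3*m <= 8) && ((!(2*t < -10 && m >= -6)) ==> 3*m <= 8)
Answer: WP = ((2*t < -10 && m >= -6) ==> 3*m <= 8) && ((!(2*t < -10 && m >= -6)) ==> 3*m <= 8)


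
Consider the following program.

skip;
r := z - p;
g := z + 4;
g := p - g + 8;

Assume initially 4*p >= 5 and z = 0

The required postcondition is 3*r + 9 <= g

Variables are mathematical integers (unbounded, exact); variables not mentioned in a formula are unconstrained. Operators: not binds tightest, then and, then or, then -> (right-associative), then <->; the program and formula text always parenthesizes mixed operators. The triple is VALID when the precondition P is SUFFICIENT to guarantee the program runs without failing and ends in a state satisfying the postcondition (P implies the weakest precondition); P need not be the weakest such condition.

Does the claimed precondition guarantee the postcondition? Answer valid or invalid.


Working backward. After the program, the postcondition 3*r + 9 <= g must hold; in canonical form it is 3*r <= g - 9.
Before g := p - g + 8: g + 3*r <= p - 1
Before g := z + 4: 3*r + z <= p - 5
Before r := z - p: 4*z <= 4*p - 5
Before skip: 4*z <= 4*p - 5
The weakest precondition is 4*z <= 4*p - 5.
Check whether 4*p >= 5 and z = 0 implies it.
Every state satisfying the precondition satisfies the weakest precondition: the implication holds.
Answer: valid


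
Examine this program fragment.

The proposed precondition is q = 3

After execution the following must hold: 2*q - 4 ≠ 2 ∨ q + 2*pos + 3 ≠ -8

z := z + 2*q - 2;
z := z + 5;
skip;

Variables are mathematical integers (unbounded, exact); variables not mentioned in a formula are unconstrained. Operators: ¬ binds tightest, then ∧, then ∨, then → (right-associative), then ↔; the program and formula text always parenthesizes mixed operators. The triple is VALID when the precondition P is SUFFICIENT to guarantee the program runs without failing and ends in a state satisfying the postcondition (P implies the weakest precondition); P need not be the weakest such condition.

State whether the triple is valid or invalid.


Working backward. After the program, the postcondition 2*q - 4 ≠ 2 ∨ q + 2*pos + 3 ≠ -8 must hold; in canonical form it is 2*q ≠ 6 ∨ 2*pos + q ≠ -11.
Before skip: 2*q ≠ 6 ∨ 2*pos + q ≠ -11
Before z := z + 5: 2*q ≠ 6 ∨ 2*pos + q ≠ -11
Before z := z + 2*q - 2: 2*q ≠ 6 ∨ 2*pos + q ≠ -11
The weakest precondition is 2*q ≠ 6 ∨ 2*pos + q ≠ -11.
Check whether q = 3 implies it.
Countermodel: at the initial state pos = -7, q = 3, the precondition holds but the weakest precondition fails.
Answer: invalid


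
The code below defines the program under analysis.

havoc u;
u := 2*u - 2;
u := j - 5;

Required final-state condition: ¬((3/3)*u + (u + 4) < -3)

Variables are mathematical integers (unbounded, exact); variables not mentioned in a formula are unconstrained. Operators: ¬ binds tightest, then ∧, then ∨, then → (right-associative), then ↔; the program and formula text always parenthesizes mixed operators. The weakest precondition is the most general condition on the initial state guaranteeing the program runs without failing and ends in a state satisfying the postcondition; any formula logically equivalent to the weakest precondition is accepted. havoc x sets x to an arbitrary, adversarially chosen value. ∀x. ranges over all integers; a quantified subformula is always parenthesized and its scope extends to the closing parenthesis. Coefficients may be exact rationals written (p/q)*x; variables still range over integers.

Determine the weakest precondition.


Working backward. After the program, the postcondition ¬((3/3)*u + (u + 4) < -3) must hold; in canonical form it is ¬(2*u < -7).
Before u := j - 5: ¬(2*j < 3)
Before u := 2*u - 2: ¬(2*j < 3)
Before havoc u: ¬(2*j < 3)
Answer: WP = ¬(2*j < 3)


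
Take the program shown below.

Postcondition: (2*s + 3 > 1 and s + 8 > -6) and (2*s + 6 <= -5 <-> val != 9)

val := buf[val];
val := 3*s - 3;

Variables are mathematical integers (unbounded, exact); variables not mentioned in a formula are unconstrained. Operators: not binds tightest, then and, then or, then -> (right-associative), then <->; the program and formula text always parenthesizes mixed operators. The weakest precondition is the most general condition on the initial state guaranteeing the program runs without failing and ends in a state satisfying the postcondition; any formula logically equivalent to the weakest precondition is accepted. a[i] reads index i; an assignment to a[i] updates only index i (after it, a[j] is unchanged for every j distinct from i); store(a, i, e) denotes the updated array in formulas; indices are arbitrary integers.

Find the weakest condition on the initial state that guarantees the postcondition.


Working backward. After the program, the postcondition (2*s + 3 > 1 and s + 8 > -6) and (2*s + 6 <= -5 <-> val != 9) must hold; in canonical form it is 2*s > -2 and s > -14 and (2*s <= -11 <-> val != 9).
Before val := 3*s - 3: 2*s > -2 and s > -14 and (2*s <= -11 <-> 3*s != 12)
Before val := buf[val]: 2*s > -2 and s > -14 and (2*s <= -11 <-> 3*s != 12)
Answer: WP = 2*s > -2 and s > -14 and (2*s <= -11 <-> 3*s != 12)


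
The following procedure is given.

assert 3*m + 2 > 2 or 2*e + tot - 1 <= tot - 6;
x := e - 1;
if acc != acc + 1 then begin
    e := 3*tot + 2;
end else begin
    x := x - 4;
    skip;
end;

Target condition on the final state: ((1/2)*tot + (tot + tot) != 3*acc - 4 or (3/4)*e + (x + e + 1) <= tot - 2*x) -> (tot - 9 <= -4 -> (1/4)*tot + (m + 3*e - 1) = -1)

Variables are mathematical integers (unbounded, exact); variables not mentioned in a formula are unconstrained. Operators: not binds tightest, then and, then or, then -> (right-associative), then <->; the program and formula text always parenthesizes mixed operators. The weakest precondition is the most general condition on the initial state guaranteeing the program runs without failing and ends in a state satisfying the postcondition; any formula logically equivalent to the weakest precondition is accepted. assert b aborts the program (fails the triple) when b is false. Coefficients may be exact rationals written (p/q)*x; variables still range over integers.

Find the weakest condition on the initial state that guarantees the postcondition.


Working backward. After the program, the postcondition ((1/2)*tot + (tot + tot) != 3*acc - 4 or (3/4)*e + (x + e + 1) <= tot - 2*x) -> (tot - 9 <= -4 -> (1/4)*tot + (m + 3*e - 1) = -1) must hold; in canonical form it is ((5/2)*tot != 3*acc - 4 or (7/4)*e + 3*x <= tot - 1) -> (tot <= 5 -> 3*e + m + (1/4)*tot = 0).
Then branch requires ((5/2)*tot != 3*acc - 4 or (17/4)*tot + 3*x <= -9/2) -> (tot <= 5 -> m + (37/4)*tot = -6); else branch requires ((5/2)*tot != 3*acc - 4 or (7/4)*e + 3*x <= tot + 11) -> (tot <= 5 -> 3*e + m + (1/4)*tot = 0).
Before the if: ((5/2)*tot != 3*acc - 4 or (17/4)*tot + 3*x <= -9/2) -> (tot <= 5 -> m + (37/4)*tot = -6)
Before x := e - 1: ((5/2)*tot != 3*acc - 4 or 3*e + (17/4)*tot <= -3/2) -> (tot <= 5 -> m + (37/4)*tot = -6)
Before assert 3*m + 2 > 2 or 2*e + tot - 1 <= tot - 6: (3*m > 0 or 2*e <= -5) and (((5/2)*tot != 3*acc - 4 or 3*e + (17/4)*tot <= -3/2) -> (tot <= 5 -> m + (37/4)*tot = -6))
Answer: WP = (3*m > 0 or 2*e <= -5) and (((5/2)*tot != 3*acc - 4 or 3*e + (17/4)*tot <= -3/2) -> (tot <= 5 -> m + (37/4)*tot = -6))


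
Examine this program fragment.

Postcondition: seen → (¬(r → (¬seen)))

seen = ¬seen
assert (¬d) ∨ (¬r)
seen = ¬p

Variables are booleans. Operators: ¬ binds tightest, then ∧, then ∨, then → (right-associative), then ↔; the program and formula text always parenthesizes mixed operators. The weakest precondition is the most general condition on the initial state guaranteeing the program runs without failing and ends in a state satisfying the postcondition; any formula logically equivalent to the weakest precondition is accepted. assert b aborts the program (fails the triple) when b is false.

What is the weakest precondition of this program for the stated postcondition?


Working backward. After the program, seen → (¬(r → (¬seen))) must hold.
Before seen := ¬p: (¬p) → (¬(r → p))
Before assert (¬d) ∨ (¬r): ((¬d) ∨ (¬r)) ∧ ((¬p) → (¬(r → p)))
Before seen := ¬seen: ((¬d) ∨ (¬r)) ∧ ((¬p) → (¬(r → p)))
Answer: WP = ((¬d) ∨ (¬r)) ∧ ((¬p) → (¬(r → p)))


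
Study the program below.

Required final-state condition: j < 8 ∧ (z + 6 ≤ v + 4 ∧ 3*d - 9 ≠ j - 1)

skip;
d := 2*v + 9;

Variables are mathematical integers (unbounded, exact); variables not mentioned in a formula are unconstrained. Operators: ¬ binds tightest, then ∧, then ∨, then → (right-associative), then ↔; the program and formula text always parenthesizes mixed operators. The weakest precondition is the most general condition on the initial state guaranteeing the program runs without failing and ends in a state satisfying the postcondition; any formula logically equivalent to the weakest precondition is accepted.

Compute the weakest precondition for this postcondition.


Working backward. After the program, the postcondition j < 8 ∧ (z + 6 ≤ v + 4 ∧ 3*d - 9 ≠ j - 1) must hold; in canonical form it is j < 8 ∧ z ≤ v - 2 ∧ 3*d ≠ j + 8.
Before d := 2*v + 9: j < 8 ∧ z ≤ v - 2 ∧ 6*v ≠ j - 19
Before skip: j < 8 ∧ z ≤ v - 2 ∧ 6*v ≠ j - 19
Answer: WP = j < 8 ∧ z ≤ v - 2 ∧ 6*v ≠ j - 19


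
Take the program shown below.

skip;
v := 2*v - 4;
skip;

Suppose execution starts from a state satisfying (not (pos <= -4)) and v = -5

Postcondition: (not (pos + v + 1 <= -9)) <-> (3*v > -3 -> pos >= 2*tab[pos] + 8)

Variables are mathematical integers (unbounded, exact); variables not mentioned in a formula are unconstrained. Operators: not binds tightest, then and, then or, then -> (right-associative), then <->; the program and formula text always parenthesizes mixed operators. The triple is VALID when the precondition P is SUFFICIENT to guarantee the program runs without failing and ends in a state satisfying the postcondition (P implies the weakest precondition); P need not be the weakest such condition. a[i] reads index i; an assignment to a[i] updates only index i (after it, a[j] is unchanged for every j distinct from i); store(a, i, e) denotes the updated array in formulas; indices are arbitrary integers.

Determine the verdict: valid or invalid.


Working backward. After the program, the postcondition (not (pos + v + 1 <= -9)) <-> (3*v > -3 -> pos >= 2*tab[pos] + 8) must hold; in canonical form it is (not (pos + v <= -10)) <-> (3*v > -3 -> pos >= 2*tab[pos] + 8).
Before skip: (not (pos + v <= -10)) <-> (3*v > -3 -> pos >= 2*tab[pos] + 8)
Before v := 2*v - 4: (not (pos + 2*v <= -6)) <-> (6*v > 9 -> pos >= 2*tab[pos] + 8)
Before skip: (not (pos + 2*v <= -6)) <-> (6*v > 9 -> pos >= 2*tab[pos] + 8)
The weakest precondition is (not (pos + 2*v <= -6)) <-> (6*v > 9 -> pos >= 2*tab[pos] + 8).
Check whether (not (pos <= -4)) and v = -5 implies it.
Countermodel: at the initial state pos = 0, tab = {[0] = 0, elsewhere 0}, v = -5, the precondition holds but the weakest precondition fails.
Answer: invalid


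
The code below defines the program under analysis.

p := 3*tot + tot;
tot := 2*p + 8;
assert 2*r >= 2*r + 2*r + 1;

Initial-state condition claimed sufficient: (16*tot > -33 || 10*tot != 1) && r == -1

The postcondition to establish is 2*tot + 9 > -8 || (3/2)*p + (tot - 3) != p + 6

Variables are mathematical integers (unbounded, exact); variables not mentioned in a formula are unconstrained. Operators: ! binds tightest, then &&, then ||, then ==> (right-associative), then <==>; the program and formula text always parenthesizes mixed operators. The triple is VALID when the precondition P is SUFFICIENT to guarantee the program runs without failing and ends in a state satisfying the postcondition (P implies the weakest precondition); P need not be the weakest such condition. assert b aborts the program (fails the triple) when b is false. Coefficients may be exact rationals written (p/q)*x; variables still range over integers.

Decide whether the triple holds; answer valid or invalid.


Working backward. After the program, the postcondition 2*tot + 9 > -8 || (3/2)*p + (tot - 3) != p + 6 must hold; in canonical form it is 2*tot > -17 || (1/2)*p + tot != 9.
Before assert 2*r >= 2*r + 2*r + 1: 2*r <= -1 && (2*tot > -17 || (1/2)*p + tot != 9)
Before tot := 2*p + 8: 2*r <= -1 && (4*p > -33 || (5/2)*p != 1)
Before p := 3*tot + tot: 2*r <= -1 && (16*tot > -33 || 10*tot != 1)
The weakest precondition is 2*r <= -1 && (16*tot > -33 || 10*tot != 1).
Check whether (16*tot > -33 || 10*tot != 1) && r == -1 implies it.
Every state satisfying the precondition satisfies the weakest precondition: the implication holds.
Answer: valid


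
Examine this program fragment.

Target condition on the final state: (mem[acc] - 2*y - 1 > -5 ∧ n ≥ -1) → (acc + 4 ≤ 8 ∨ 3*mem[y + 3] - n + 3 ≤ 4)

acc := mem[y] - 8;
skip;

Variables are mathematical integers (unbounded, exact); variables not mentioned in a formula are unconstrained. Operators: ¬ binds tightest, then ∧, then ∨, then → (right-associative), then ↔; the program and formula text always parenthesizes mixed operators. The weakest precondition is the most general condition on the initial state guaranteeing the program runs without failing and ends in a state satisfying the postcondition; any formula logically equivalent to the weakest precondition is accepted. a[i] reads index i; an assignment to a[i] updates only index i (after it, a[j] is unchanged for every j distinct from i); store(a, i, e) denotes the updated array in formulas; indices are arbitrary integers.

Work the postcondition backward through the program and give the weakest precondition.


Working backward. After the program, the postcondition (mem[acc] - 2*y - 1 > -5 ∧ n ≥ -1) → (acc + 4 ≤ 8 ∨ 3*mem[y + 3] - n + 3 ≤ 4) must hold; in canonical form it is (mem[acc] > 2*y - 4 ∧ n ≥ -1) → (acc ≤ 4 ∨ 3*mem[y + 3] ≤ n + 1).
Before skip: (mem[acc] > 2*y - 4 ∧ n ≥ -1) → (acc ≤ 4 ∨ 3*mem[y + 3] ≤ n + 1)
Before acc := mem[y] - 8: (mem[mem[y] - 8] > 2*y - 4 ∧ n ≥ -1) → (mem[y] ≤ 12 ∨ 3*mem[y + 3] ≤ n + 1)
Answer: WP = (mem[mem[y] - 8] > 2*y - 4 ∧ n ≥ -1) → (mem[y] ≤ 12 ∨ 3*mem[y + 3] ≤ n + 1)


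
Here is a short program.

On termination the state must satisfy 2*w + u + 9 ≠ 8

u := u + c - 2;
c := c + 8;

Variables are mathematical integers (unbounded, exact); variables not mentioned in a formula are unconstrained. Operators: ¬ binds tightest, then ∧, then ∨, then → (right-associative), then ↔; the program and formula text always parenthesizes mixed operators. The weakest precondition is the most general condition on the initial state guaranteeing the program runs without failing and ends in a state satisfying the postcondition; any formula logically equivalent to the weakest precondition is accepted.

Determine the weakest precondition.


Working backward. After the program, the postcondition 2*w + u + 9 ≠ 8 must hold; in canonical form it is u + 2*w ≠ -1.
Before c := c + 8: u + 2*w ≠ -1
Before u := u + c - 2: c + u + 2*w ≠ 1
Answer: WP = c + u + 2*w ≠ 1


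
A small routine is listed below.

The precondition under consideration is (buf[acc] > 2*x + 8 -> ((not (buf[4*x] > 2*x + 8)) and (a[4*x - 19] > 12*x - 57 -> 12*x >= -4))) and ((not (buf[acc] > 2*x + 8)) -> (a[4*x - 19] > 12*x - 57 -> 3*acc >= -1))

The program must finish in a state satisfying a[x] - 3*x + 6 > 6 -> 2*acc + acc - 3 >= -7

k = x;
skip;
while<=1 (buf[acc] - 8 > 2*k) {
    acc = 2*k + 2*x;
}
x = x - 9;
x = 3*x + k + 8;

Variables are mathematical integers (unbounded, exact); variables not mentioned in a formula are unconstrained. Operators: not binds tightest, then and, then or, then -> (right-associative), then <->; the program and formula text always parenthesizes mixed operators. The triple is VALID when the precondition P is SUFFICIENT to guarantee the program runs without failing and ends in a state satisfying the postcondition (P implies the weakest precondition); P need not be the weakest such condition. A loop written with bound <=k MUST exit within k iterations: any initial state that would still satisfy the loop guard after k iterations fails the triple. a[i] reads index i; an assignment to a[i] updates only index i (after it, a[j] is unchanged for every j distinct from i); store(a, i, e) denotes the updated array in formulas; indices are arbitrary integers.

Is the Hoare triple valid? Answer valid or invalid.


Working backward. After the program, the postcondition a[x] - 3*x + 6 > 6 -> 2*acc + acc - 3 >= -7 must hold; in canonical form it is a[x] > 3*x -> 3*acc >= -4.
Before x := 3*x + k + 8: a[k + 3*x + 8] > 3*k + 9*x + 24 -> 3*acc >= -4
Before x := x - 9: a[k + 3*x - 19] > 3*k + 9*x - 57 -> 3*acc >= -4
Before the loop (bound <=1), unroll the exhaustion recursion (WP_0 = exit-now case; WP_j = one more guarded iteration, up to j = 1):
  WP_0: (not (buf[acc] > 2*k + 8)) and (a[k + 3*x - 19] > 3*k + 9*x - 57 -> 3*acc >= -4)
  WP_1: (buf[acc] > 2*k + 8 -> ((not (buf[2*k + 2*x] > 2*k + 8)) and (a[k + 3*x - 19] > 3*k + 9*x - 57 -> 6*k + 6*x >= -4))) and ((not (buf[acc] > 2*k + 8)) -> (a[k + 3*x - 19] > 3*k + 9*x - 57 -> 3*acc >= -4))
So before the loop: (buf[acc] > 2*k + 8 -> ((not (buf[2*k + 2*x] > 2*k + 8)) and (a[k + 3*x - 19] > 3*k + 9*x - 57 -> 6*k + 6*x >= -4))) and ((not (buf[acc] > 2*k + 8)) -> (a[k + 3*x - 19] > 3*k + 9*x - 57 -> 3*acc >= -4))
Before skip: (buf[acc] > 2*k + 8 -> ((not (buf[2*k + 2*x] > 2*k + 8)) and (a[k + 3*x - 19] > 3*k + 9*x - 57 -> 6*k + 6*x >= -4))) and ((not (buf[acc] > 2*k + 8)) -> (a[k + 3*x - 19] > 3*k + 9*x - 57 -> 3*acc >= -4))
Before k := x: (buf[acc] > 2*x + 8 -> ((not (buf[4*x] > 2*x + 8)) and (a[4*x - 19] > 12*x - 57 -> 12*x >= -4))) and ((not (buf[acc] > 2*x + 8)) -> (a[4*x - 19] > 12*x - 57 -> 3*acc >= -4))
The weakest precondition is (buf[acc] > 2*x + 8 -> ((not (buf[4*x] > 2*x + 8)) and (a[4*x - 19] > 12*x - 57 -> 12*x >= -4))) and ((not (buf[acc] > 2*x + 8)) -> (a[4*x - 19] > 12*x - 57 -> 3*acc >= -4)).
Check whether (buf[acc] > 2*x + 8 -> ((not (buf[4*x] > 2*x + 8)) and (a[4*x - 19] > 12*x - 57 -> 12*x >= -4))) and ((not (buf[acc] > 2*x + 8)) -> (a[4*x - 19] > 12*x - 57 -> 3*acc >= -1)) implies it.
Every state satisfying the precondition satisfies the weakest precondition: the implication holds.
Answer: valid
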